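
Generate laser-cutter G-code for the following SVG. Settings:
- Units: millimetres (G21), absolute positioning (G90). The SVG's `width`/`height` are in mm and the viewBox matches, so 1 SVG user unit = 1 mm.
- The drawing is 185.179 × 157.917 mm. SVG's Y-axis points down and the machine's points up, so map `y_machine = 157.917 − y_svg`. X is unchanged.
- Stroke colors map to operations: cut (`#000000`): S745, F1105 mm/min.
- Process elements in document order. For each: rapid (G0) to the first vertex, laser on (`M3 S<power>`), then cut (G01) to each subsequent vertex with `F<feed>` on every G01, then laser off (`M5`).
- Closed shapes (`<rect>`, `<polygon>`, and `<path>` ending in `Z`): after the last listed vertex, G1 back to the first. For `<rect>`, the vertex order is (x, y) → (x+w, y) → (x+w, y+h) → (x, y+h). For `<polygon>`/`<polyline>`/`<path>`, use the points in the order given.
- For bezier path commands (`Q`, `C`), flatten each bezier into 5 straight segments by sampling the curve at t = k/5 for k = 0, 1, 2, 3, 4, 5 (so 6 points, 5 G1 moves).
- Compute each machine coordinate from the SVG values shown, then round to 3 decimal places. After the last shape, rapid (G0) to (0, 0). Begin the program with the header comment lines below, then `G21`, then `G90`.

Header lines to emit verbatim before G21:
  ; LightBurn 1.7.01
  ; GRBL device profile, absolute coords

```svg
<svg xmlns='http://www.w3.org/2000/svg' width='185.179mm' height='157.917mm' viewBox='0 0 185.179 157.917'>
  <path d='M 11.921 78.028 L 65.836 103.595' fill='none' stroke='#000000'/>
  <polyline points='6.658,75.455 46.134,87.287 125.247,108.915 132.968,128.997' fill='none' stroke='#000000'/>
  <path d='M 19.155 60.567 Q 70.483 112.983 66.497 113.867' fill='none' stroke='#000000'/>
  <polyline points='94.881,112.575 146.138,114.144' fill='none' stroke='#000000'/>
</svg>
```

; LightBurn 1.7.01
; GRBL device profile, absolute coords
G21
G90
G0 X11.921 Y79.889
M3 S745
G01 X65.836 Y54.322 F1105
M5
G0 X6.658 Y82.462
M3 S745
G01 X46.134 Y70.630 F1105
G01 X125.247 Y49.002 F1105
G01 X132.968 Y28.920 F1105
M5
G0 X19.155 Y97.350
M3 S745
G01 X37.474 Y78.445 F1105
G01 X51.367 Y63.662 F1105
G01 X60.836 Y53.002 F1105
G01 X65.879 Y46.465 F1105
G01 X66.497 Y44.050 F1105
M5
G0 X94.881 Y45.342
M3 S745
G01 X146.138 Y43.773 F1105
M5
G0 X0.000 Y0.000

viewBox `0 0 185.179 157.917` with mm width/height → 1 unit = 1 mm. Flip: y_m = 157.917 − y_svg.

**Shape 1** — `<path>` line segment, stroke `#000000` → cut (S745, F1105). Machine vertices: (11.921,79.889) → (65.836,54.322). Open path.

**Shape 2** — `<polyline>` open polyline, stroke `#000000` → cut (S745, F1105). Machine vertices: (6.658,82.462) → (46.134,70.630) → (125.247,49.002) → (132.968,28.920). Open path.

**Shape 3** — `<path>` quadratic bezier, stroke `#000000` → cut (S745, F1105). Control points (SVG): P0=(19.155,60.567), P1=(70.483,112.983), P2=(66.497,113.867); sampled at t=k/5. Machine vertices: (19.155,97.350) → (37.474,78.445) → (51.367,63.662) → (60.836,53.002) → (65.879,46.465) → (66.497,44.050). Open path.

**Shape 4** — `<polyline>` line segment, stroke `#000000` → cut (S745, F1105). Machine vertices: (94.881,45.342) → (146.138,43.773). Open path.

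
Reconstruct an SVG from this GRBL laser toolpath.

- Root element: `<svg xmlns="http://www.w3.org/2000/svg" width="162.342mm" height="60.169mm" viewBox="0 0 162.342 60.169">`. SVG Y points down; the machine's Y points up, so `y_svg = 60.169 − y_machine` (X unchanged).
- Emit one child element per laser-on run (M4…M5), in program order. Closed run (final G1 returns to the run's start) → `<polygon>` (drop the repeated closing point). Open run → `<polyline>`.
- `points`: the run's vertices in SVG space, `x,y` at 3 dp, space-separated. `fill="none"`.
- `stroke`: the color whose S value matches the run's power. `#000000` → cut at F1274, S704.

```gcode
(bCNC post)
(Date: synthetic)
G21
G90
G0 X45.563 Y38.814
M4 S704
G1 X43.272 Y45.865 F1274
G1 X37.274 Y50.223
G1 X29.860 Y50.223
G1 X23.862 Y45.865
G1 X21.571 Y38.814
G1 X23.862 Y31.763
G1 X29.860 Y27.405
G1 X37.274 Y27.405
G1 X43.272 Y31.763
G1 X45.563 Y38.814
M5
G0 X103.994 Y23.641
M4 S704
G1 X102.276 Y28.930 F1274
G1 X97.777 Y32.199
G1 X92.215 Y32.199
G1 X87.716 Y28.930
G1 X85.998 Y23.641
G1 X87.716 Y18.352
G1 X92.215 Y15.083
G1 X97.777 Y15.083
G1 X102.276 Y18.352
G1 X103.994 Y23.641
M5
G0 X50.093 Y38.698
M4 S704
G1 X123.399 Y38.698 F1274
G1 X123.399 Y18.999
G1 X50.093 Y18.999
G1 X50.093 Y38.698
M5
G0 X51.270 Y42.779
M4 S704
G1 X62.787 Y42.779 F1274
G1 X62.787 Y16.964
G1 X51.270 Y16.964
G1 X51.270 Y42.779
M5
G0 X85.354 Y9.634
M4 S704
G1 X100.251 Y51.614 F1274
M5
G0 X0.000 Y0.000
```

<svg xmlns="http://www.w3.org/2000/svg" width="162.342mm" height="60.169mm" viewBox="0 0 162.342 60.169">
  <polygon points="45.563,21.355 43.272,14.304 37.274,9.946 29.860,9.946 23.862,14.304 21.571,21.355 23.862,28.406 29.860,32.764 37.274,32.764 43.272,28.406" fill="none" stroke="#000000"/>
  <polygon points="103.994,36.528 102.276,31.239 97.777,27.970 92.215,27.970 87.716,31.239 85.998,36.528 87.716,41.817 92.215,45.086 97.777,45.086 102.276,41.817" fill="none" stroke="#000000"/>
  <polygon points="50.093,21.471 123.399,21.471 123.399,41.170 50.093,41.170" fill="none" stroke="#000000"/>
  <polygon points="51.270,17.390 62.787,17.390 62.787,43.205 51.270,43.205" fill="none" stroke="#000000"/>
  <polyline points="85.354,50.535 100.251,8.555" fill="none" stroke="#000000"/>
</svg>

y_svg = 60.169 − y_m. Every run uses S704, so all elements get stroke `#000000` (cut).

[1] closed run; points: 45.563,21.355 43.272,14.304 37.274,9.946 29.860,9.946 23.862,14.304 21.571,21.355 23.862,28.406 29.860,32.764 37.274,32.764 43.272,28.406

[2] closed run; points: 103.994,36.528 102.276,31.239 97.777,27.970 92.215,27.970 87.716,31.239 85.998,36.528 87.716,41.817 92.215,45.086 97.777,45.086 102.276,41.817

[3] closed run; points: 50.093,21.471 123.399,21.471 123.399,41.170 50.093,41.170

[4] closed run; points: 51.270,17.390 62.787,17.390 62.787,43.205 51.270,43.205

[5] open run; points: 85.354,50.535 100.251,8.555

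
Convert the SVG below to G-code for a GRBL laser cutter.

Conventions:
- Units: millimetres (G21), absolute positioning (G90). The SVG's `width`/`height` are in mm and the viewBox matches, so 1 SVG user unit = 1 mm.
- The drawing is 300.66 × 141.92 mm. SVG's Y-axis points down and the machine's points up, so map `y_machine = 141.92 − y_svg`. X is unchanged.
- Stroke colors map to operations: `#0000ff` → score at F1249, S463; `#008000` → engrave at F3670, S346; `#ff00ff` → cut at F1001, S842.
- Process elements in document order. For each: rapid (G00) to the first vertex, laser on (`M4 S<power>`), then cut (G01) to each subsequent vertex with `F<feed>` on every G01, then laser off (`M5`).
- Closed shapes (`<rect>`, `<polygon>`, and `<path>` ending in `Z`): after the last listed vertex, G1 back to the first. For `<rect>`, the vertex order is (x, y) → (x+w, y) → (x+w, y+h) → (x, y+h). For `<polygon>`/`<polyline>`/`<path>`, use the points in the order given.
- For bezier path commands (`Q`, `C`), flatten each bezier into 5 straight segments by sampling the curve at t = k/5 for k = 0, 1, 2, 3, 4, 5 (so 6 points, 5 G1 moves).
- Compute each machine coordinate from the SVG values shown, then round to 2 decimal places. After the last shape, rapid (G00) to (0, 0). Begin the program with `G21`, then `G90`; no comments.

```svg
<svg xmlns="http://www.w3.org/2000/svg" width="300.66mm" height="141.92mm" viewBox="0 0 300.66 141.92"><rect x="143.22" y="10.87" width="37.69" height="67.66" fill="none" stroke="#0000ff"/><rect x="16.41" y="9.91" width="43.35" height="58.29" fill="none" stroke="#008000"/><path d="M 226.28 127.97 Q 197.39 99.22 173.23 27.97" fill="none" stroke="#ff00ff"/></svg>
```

Since the viewBox matches the mm dimensions, user units are millimetres directly. The only transform is the Y-flip y_m = 141.92 − y_svg.

Shape 1 is a rectangle drawn with `<rect>`. Its stroke #0000ff means score at S463, F1249. After flipping Y the toolpath is (143.22,131.05) → (180.91,131.05) → (180.91,63.39) → (143.22,63.39) → (143.22,131.05), returning to the start.

Shape 2 is a rectangle drawn with `<rect>`. Its stroke #008000 means engrave at S346, F3670. After flipping Y the toolpath is (16.41,132.01) → (59.76,132.01) → (59.76,73.72) → (16.41,73.72) → (16.41,132.01), returning to the start.

Shape 3 is a quadratic bezier drawn with `<path>`. Its stroke #ff00ff means cut at S842, F1001. After flipping Y the toolpath is (226.28,13.95) → (214.91,27.15) → (203.92,43.75) → (193.31,63.75) → (183.08,87.15) → (173.23,113.95).

G21
G90
G00 X143.22 Y131.05
M4 S463
G01 X180.91 Y131.05 F1249
G01 X180.91 Y63.39 F1249
G01 X143.22 Y63.39 F1249
G01 X143.22 Y131.05 F1249
M5
G00 X16.41 Y132.01
M4 S346
G01 X59.76 Y132.01 F3670
G01 X59.76 Y73.72 F3670
G01 X16.41 Y73.72 F3670
G01 X16.41 Y132.01 F3670
M5
G00 X226.28 Y13.95
M4 S842
G01 X214.91 Y27.15 F1001
G01 X203.92 Y43.75 F1001
G01 X193.31 Y63.75 F1001
G01 X183.08 Y87.15 F1001
G01 X173.23 Y113.95 F1001
M5
G00 X0.00 Y0.00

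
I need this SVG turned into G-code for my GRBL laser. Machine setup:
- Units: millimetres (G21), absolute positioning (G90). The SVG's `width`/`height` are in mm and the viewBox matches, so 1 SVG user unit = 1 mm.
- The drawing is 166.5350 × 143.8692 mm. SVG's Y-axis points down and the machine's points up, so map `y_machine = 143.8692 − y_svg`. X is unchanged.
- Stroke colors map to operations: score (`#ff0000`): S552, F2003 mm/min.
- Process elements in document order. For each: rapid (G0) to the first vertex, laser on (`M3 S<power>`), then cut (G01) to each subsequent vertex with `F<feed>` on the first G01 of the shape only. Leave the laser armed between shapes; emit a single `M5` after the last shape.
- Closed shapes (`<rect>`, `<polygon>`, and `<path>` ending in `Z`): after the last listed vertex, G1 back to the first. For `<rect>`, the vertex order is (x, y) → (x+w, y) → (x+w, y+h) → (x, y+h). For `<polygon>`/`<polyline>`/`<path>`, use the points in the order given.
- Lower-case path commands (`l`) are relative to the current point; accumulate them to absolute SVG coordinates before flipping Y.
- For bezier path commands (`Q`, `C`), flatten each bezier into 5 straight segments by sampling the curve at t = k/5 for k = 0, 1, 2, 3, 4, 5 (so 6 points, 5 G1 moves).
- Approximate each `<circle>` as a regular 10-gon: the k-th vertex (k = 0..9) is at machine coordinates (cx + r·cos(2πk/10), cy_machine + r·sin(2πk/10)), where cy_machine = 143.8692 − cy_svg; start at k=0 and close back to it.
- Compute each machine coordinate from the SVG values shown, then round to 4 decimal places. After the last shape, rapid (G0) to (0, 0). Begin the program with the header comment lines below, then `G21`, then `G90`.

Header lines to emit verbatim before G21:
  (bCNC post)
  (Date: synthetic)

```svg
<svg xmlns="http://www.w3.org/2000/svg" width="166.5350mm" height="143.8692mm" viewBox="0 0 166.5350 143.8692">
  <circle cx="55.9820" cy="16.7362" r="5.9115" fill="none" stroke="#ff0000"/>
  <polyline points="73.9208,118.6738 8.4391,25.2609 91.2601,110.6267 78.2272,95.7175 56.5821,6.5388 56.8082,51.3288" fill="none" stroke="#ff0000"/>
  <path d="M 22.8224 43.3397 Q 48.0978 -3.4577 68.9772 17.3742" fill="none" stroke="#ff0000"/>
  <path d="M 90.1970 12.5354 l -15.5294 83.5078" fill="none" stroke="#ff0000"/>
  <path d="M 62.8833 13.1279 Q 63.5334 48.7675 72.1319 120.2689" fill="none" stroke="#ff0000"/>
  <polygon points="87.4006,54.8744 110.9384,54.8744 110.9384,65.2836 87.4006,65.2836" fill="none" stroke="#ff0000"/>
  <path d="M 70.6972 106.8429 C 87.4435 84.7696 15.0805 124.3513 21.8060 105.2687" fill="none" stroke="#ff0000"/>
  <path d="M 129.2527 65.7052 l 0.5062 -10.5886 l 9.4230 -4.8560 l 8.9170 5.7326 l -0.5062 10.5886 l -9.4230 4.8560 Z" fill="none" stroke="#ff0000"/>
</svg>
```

viewBox `0 0 166.5350 143.8692` with mm width/height → 1 unit = 1 mm. Flip: y_m = 143.8692 − y_svg.

**Shape 1** — `<circle>` circle, stroke `#ff0000` → score (S552, F2003). Machine vertices: (61.8935,127.1330) → (60.7645,130.6077) → (57.8088,132.7552) → (54.1552,132.7552) → (51.1995,130.6077) → (50.0705,127.1330) → (51.1995,123.6583) → (54.1552,121.5108) → (57.8088,121.5108) → (60.7645,123.6583) → (61.8935,127.1330). Closed: final G1 returns to the first vertex.

**Shape 2** — `<polyline>` open polyline, stroke `#ff0000` → score (S552, F2003). Machine vertices: (73.9208,25.1954) → (8.4391,118.6083) → (91.2601,33.2425) → (78.2272,48.1517) → (56.5821,137.3304) → (56.8082,92.5404). Open path.

**Shape 3** — `<path>` quadratic bezier, stroke `#ff0000` → score (S552, F2003). Control points (SVG): P0=(22.8224,43.3397), P1=(48.0978,-3.4577), P2=(68.9772,17.3742); sampled at t=k/5. Machine vertices: (22.8224,100.5295) → (32.7567,116.5433) → (42.3394,127.1467) → (51.5703,132.3398) → (60.4496,132.1226) → (68.9772,126.4950). Open path.

**Shape 4** — `<path>` line segment, stroke `#ff0000` → score (S552, F2003). Machine vertices: (90.1970,131.3338) → (74.6676,47.8260). Open path.

**Shape 5** — `<path>` quadratic bezier, stroke `#ff0000` → score (S552, F2003). Control points (SVG): P0=(62.8833,13.1279), P1=(63.5334,48.7675), P2=(72.1319,120.2689); sampled at t=k/5. Machine vertices: (62.8833,130.7413) → (63.4613,115.0510) → (64.6751,96.4917) → (66.5248,75.0635) → (69.0104,50.7664) → (72.1319,23.6003). Open path.

**Shape 6** — `<polygon>` rectangle, stroke `#ff0000` → score (S552, F2003). Machine vertices: (87.4006,88.9948) → (110.9384,88.9948) → (110.9384,78.5856) → (87.4006,78.5856) → (87.4006,88.9948). Closed: final G1 returns to the first vertex.

**Shape 7** — `<path>` cubic bezier, stroke `#ff0000` → score (S552, F2003). Control points (SVG): P0=(70.6972,106.8429), P1=(87.4435,84.7696), P2=(15.0805,124.3513), P3=(21.8060,105.2687); sampled at t=k/5. Machine vertices: (70.6972,37.0263) → (71.3974,43.8342) → (58.7850,41.6203) → (40.9332,36.1598) → (25.9157,33.2281) → (21.8060,38.6005). Open path.

**Shape 8** — `<path>` regular polygon, stroke `#ff0000` → score (S552, F2003). Machine vertices: (129.2527,78.1640) → (129.7589,88.7526) → (139.1819,93.6086) → (148.0989,87.8760) → (147.5927,77.2874) → (138.1697,72.4314) → (129.2527,78.1640). Closed: final G1 returns to the first vertex.

(bCNC post)
(Date: synthetic)
G21
G90
G0 X61.8935 Y127.1330
M3 S552
G01 X60.7645 Y130.6077 F2003
G01 X57.8088 Y132.7552
G01 X54.1552 Y132.7552
G01 X51.1995 Y130.6077
G01 X50.0705 Y127.1330
G01 X51.1995 Y123.6583
G01 X54.1552 Y121.5108
G01 X57.8088 Y121.5108
G01 X60.7645 Y123.6583
G01 X61.8935 Y127.1330
G0 X73.9208 Y25.1954
M3 S552
G01 X8.4391 Y118.6083 F2003
G01 X91.2601 Y33.2425
G01 X78.2272 Y48.1517
G01 X56.5821 Y137.3304
G01 X56.8082 Y92.5404
G0 X22.8224 Y100.5295
M3 S552
G01 X32.7567 Y116.5433 F2003
G01 X42.3394 Y127.1467
G01 X51.5703 Y132.3398
G01 X60.4496 Y132.1226
G01 X68.9772 Y126.4950
G0 X90.1970 Y131.3338
M3 S552
G01 X74.6676 Y47.8260 F2003
G0 X62.8833 Y130.7413
M3 S552
G01 X63.4613 Y115.0510 F2003
G01 X64.6751 Y96.4917
G01 X66.5248 Y75.0635
G01 X69.0104 Y50.7664
G01 X72.1319 Y23.6003
G0 X87.4006 Y88.9948
M3 S552
G01 X110.9384 Y88.9948 F2003
G01 X110.9384 Y78.5856
G01 X87.4006 Y78.5856
G01 X87.4006 Y88.9948
G0 X70.6972 Y37.0263
M3 S552
G01 X71.3974 Y43.8342 F2003
G01 X58.7850 Y41.6203
G01 X40.9332 Y36.1598
G01 X25.9157 Y33.2281
G01 X21.8060 Y38.6005
G0 X129.2527 Y78.1640
M3 S552
G01 X129.7589 Y88.7526 F2003
G01 X139.1819 Y93.6086
G01 X148.0989 Y87.8760
G01 X147.5927 Y77.2874
G01 X138.1697 Y72.4314
G01 X129.2527 Y78.1640
M5
G0 X0.0000 Y0.0000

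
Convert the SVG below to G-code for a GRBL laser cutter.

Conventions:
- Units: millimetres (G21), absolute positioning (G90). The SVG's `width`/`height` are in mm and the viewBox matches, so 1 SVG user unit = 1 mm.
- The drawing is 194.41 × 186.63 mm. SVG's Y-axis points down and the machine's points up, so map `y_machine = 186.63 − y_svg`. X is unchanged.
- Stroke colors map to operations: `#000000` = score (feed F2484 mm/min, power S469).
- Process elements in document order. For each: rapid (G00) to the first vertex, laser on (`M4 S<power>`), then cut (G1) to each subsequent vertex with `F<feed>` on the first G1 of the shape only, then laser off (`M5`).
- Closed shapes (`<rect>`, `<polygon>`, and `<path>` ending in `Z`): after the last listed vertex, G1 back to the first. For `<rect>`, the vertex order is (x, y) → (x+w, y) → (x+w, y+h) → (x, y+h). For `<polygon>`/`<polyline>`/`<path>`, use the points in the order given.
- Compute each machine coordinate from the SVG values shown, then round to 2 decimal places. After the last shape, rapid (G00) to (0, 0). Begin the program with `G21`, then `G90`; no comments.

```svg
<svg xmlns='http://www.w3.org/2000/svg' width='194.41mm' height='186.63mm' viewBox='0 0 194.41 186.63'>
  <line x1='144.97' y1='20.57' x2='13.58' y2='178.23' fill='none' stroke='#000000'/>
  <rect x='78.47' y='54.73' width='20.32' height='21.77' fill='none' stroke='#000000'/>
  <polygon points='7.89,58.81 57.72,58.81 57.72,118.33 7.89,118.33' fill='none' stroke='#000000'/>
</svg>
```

G21
G90
G00 X144.97 Y166.06
M4 S469
G1 X13.58 Y8.40 F2484
M5
G00 X78.47 Y131.90
M4 S469
G1 X98.79 Y131.90 F2484
G1 X98.79 Y110.13
G1 X78.47 Y110.13
G1 X78.47 Y131.90
M5
G00 X7.89 Y127.82
M4 S469
G1 X57.72 Y127.82 F2484
G1 X57.72 Y68.30
G1 X7.89 Y68.30
G1 X7.89 Y127.82
M5
G00 X0.00 Y0.00

1 u = 1 mm; y_m = 186.63 − y.

[1] `<line>` line segment, #000000→score S469 F2484: (144.97,166.06) → (13.58,8.40)

[2] `<rect>` rectangle, #000000→score S469 F2484: (78.47,131.90) → (98.79,131.90) → (98.79,110.13) → (78.47,110.13) → (78.47,131.90) (closed)

[3] `<polygon>` rectangle, #000000→score S469 F2484: (7.89,127.82) → (57.72,127.82) → (57.72,68.30) → (7.89,68.30) → (7.89,127.82) (closed)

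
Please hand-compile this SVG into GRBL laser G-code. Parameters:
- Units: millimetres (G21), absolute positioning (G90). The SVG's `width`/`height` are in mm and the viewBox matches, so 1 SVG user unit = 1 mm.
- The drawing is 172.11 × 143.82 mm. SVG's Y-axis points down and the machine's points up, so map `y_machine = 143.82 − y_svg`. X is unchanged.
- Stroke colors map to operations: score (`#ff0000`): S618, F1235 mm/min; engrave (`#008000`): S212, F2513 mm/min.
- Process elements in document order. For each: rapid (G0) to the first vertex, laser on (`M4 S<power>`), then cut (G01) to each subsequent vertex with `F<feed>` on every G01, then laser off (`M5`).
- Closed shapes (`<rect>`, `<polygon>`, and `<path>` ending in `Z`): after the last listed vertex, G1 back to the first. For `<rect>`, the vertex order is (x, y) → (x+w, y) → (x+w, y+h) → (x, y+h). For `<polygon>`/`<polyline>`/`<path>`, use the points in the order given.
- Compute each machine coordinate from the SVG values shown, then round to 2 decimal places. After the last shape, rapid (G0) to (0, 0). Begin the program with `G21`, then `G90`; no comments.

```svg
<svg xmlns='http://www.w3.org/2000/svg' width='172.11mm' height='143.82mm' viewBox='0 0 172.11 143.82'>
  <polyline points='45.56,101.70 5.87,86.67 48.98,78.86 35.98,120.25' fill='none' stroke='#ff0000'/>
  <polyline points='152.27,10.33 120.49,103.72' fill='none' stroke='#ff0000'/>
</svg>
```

viewBox `0 0 172.11 143.82` with mm width/height → 1 unit = 1 mm. Flip: y_m = 143.82 − y_svg.

**Shape 1** — `<polyline>` open polyline, stroke `#ff0000` → score (S618, F1235). Machine vertices: (45.56,42.12) → (5.87,57.15) → (48.98,64.96) → (35.98,23.57). Open path.

**Shape 2** — `<polyline>` line segment, stroke `#ff0000` → score (S618, F1235). Machine vertices: (152.27,133.49) → (120.49,40.10). Open path.

G21
G90
G0 X45.56 Y42.12
M4 S618
G01 X5.87 Y57.15 F1235
G01 X48.98 Y64.96 F1235
G01 X35.98 Y23.57 F1235
M5
G0 X152.27 Y133.49
M4 S618
G01 X120.49 Y40.10 F1235
M5
G0 X0.00 Y0.00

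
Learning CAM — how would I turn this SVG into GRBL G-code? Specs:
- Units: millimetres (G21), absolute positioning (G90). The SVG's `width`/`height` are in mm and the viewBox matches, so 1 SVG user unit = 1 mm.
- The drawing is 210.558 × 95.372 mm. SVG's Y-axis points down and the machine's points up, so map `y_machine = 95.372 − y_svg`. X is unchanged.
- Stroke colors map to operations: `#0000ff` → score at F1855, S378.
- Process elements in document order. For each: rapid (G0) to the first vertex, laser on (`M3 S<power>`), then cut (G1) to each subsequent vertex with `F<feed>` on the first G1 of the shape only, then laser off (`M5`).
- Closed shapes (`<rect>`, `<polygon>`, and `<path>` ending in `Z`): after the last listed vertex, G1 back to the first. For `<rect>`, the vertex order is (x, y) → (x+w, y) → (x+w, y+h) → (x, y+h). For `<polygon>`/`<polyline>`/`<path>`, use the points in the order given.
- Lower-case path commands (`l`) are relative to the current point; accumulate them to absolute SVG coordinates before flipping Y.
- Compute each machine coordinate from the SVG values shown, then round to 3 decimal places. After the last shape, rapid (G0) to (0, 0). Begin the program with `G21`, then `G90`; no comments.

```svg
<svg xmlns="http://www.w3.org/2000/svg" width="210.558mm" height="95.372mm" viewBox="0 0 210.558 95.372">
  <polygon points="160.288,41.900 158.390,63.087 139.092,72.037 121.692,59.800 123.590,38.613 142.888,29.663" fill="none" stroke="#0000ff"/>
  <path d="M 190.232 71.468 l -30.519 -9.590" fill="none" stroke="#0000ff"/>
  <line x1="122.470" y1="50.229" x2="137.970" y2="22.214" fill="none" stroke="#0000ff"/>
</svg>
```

Since the viewBox matches the mm dimensions, user units are millimetres directly. The only transform is the Y-flip y_m = 95.372 − y_svg.

Shape 1 is a regular polygon drawn with `<polygon>`. Its stroke #0000ff means score at S378, F1855. After flipping Y the toolpath is (160.288,53.472) → (158.390,32.285) → (139.092,23.335) → (121.692,35.572) → (123.590,56.759) → (142.888,65.709) → (160.288,53.472), returning to the start.

Shape 2 is a line segment drawn with `<path>`. Its stroke #0000ff means score at S378, F1855. After flipping Y the toolpath is (190.232,23.904) → (159.713,33.494).

Shape 3 is a line segment drawn with `<line>`. Its stroke #0000ff means score at S378, F1855. After flipping Y the toolpath is (122.470,45.143) → (137.970,73.158).

G21
G90
G0 X160.288 Y53.472
M3 S378
G1 X158.390 Y32.285 F1855
G1 X139.092 Y23.335
G1 X121.692 Y35.572
G1 X123.590 Y56.759
G1 X142.888 Y65.709
G1 X160.288 Y53.472
M5
G0 X190.232 Y23.904
M3 S378
G1 X159.713 Y33.494 F1855
M5
G0 X122.470 Y45.143
M3 S378
G1 X137.970 Y73.158 F1855
M5
G0 X0.000 Y0.000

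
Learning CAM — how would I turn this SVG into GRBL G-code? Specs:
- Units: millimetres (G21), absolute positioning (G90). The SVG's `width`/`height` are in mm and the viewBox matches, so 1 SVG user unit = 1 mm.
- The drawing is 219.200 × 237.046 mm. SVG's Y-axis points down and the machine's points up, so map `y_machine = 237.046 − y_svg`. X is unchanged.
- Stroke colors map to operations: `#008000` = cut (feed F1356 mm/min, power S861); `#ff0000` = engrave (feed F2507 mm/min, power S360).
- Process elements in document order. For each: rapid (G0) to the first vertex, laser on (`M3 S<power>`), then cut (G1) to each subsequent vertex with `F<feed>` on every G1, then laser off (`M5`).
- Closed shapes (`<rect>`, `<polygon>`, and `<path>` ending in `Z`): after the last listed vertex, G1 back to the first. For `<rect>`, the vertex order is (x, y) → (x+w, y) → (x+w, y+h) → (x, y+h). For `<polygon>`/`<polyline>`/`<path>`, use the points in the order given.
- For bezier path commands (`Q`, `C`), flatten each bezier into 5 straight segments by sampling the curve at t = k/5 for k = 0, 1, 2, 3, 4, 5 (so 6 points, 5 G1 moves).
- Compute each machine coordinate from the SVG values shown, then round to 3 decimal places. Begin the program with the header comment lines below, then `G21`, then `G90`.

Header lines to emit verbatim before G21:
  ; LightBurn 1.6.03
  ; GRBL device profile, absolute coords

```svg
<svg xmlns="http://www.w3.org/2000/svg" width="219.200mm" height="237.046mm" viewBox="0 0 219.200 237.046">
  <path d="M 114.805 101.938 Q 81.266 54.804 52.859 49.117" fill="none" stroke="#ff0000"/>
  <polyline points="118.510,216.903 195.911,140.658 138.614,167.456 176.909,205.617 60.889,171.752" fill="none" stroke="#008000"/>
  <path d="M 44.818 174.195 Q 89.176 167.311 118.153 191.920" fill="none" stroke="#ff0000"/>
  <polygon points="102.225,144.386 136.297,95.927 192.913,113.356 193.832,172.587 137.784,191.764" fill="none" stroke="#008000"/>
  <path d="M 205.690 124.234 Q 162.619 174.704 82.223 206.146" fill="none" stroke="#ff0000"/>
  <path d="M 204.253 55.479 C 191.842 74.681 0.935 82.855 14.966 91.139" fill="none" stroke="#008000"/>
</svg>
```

; LightBurn 1.6.03
; GRBL device profile, absolute coords
G21
G90
G0 X114.805 Y135.108
M3 S360
G1 X101.595 Y152.304 F2507
G1 X88.795 Y166.184 F2507
G1 X76.406 Y176.748 F2507
G1 X64.427 Y183.996 F2507
G1 X52.859 Y187.929 F2507
M5
G0 X118.510 Y20.143
M3 S861
G1 X195.911 Y96.388 F1356
G1 X138.614 Y69.590 F1356
G1 X176.909 Y31.429 F1356
G1 X60.889 Y65.294 F1356
M5
G0 X44.818 Y62.851
M3 S360
G1 X61.946 Y64.345 F2507
G1 X77.843 Y63.319 F2507
G1 X92.510 Y59.774 F2507
G1 X105.947 Y53.710 F2507
G1 X118.153 Y45.126 F2507
M5
G0 X102.225 Y92.660
M3 S861
G1 X136.297 Y141.119 F1356
G1 X192.913 Y123.690 F1356
G1 X193.832 Y64.459 F1356
G1 X137.784 Y45.282 F1356
G1 X102.225 Y92.660 F1356
M5
G0 X205.690 Y112.812
M3 S360
G1 X186.969 Y93.385 F2507
G1 X165.261 Y75.480 F2507
G1 X140.568 Y59.098 F2507
G1 X112.888 Y44.238 F2507
G1 X82.223 Y30.900 F2507
M5
G0 X204.253 Y181.567
M3 S861
G1 X178.454 Y171.280 F1356
G1 X128.221 Y163.105 F1356
G1 X71.959 Y156.508 F1356
G1 X28.072 Y150.953 F1356
G1 X14.966 Y145.907 F1356
M5

Since the viewBox matches the mm dimensions, user units are millimetres directly. The only transform is the Y-flip y_m = 237.046 − y_svg.

Shape 1 is a quadratic bezier drawn with `<path>`. Its stroke #ff0000 means engrave at S360, F2507. After flipping Y the toolpath is (114.805,135.108) → (101.595,152.304) → (88.795,166.184) → (76.406,176.748) → (64.427,183.996) → (52.859,187.929).

Shape 2 is a open polyline drawn with `<polyline>`. Its stroke #008000 means cut at S861, F1356. After flipping Y the toolpath is (118.510,20.143) → (195.911,96.388) → (138.614,69.590) → (176.909,31.429) → (60.889,65.294).

Shape 3 is a quadratic bezier drawn with `<path>`. Its stroke #ff0000 means engrave at S360, F2507. After flipping Y the toolpath is (44.818,62.851) → (61.946,64.345) → (77.843,63.319) → (92.510,59.774) → (105.947,53.710) → (118.153,45.126).

Shape 4 is a regular polygon drawn with `<polygon>`. Its stroke #008000 means cut at S861, F1356. After flipping Y the toolpath is (102.225,92.660) → (136.297,141.119) → (192.913,123.690) → (193.832,64.459) → (137.784,45.282) → (102.225,92.660), returning to the start.

Shape 5 is a quadratic bezier drawn with `<path>`. Its stroke #ff0000 means engrave at S360, F2507. After flipping Y the toolpath is (205.690,112.812) → (186.969,93.385) → (165.261,75.480) → (140.568,59.098) → (112.888,44.238) → (82.223,30.900).

Shape 6 is a cubic bezier drawn with `<path>`. Its stroke #008000 means cut at S861, F1356. After flipping Y the toolpath is (204.253,181.567) → (178.454,171.280) → (128.221,163.105) → (71.959,156.508) → (28.072,150.953) → (14.966,145.907).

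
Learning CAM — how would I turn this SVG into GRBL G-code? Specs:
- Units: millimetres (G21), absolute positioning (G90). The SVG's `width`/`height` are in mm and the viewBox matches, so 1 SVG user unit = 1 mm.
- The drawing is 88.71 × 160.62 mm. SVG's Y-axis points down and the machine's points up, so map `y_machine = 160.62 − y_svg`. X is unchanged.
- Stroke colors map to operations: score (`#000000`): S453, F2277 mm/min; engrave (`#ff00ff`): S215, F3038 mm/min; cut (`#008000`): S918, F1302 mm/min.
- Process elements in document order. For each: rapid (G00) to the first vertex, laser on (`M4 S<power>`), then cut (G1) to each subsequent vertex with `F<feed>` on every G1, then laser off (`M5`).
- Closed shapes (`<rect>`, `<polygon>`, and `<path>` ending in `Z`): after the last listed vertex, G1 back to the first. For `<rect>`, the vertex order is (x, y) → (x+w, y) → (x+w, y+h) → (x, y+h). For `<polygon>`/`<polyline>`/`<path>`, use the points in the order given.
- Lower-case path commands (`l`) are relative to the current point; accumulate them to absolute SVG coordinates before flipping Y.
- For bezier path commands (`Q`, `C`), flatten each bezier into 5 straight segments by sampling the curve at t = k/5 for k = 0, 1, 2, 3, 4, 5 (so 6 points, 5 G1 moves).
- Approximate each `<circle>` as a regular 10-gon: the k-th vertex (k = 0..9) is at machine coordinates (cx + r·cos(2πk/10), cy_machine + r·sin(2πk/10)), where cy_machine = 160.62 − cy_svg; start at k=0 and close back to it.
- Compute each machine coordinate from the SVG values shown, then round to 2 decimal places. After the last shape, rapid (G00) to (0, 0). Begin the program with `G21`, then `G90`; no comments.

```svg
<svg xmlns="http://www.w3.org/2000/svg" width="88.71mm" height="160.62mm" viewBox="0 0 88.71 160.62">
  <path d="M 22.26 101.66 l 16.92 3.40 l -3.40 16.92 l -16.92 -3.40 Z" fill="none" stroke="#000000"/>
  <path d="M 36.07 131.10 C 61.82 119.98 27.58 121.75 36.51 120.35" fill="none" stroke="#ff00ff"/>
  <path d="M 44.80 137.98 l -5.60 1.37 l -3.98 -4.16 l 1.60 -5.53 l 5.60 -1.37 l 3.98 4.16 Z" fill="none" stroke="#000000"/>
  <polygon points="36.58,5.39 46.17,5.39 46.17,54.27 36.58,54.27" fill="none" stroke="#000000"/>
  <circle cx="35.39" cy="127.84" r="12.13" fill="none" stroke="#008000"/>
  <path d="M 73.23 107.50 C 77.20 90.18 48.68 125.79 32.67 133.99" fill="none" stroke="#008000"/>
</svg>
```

G21
G90
G00 X22.26 Y58.96
M4 S453
G1 X39.18 Y55.56 F2277
G1 X35.78 Y38.64 F2277
G1 X18.86 Y42.04 F2277
G1 X22.26 Y58.96 F2277
M5
G00 X36.07 Y29.52
M4 S215
G1 X45.15 Y34.77 F3038
G1 X44.78 Y37.70 F3038
G1 X39.91 Y39.08 F3038
G1 X35.51 Y39.68 F3038
G1 X36.51 Y40.27 F3038
M5
G00 X44.80 Y22.64
M4 S453
G1 X39.20 Y21.27 F2277
G1 X35.22 Y25.43 F2277
G1 X36.82 Y30.96 F2277
G1 X42.42 Y32.33 F2277
G1 X46.40 Y28.17 F2277
G1 X44.80 Y22.64 F2277
M5
G00 X36.58 Y155.23
M4 S453
G1 X46.17 Y155.23 F2277
G1 X46.17 Y106.35 F2277
G1 X36.58 Y106.35 F2277
G1 X36.58 Y155.23 F2277
M5
G00 X47.52 Y32.78
M4 S918
G1 X45.20 Y39.91 F1302
G1 X39.14 Y44.32 F1302
G1 X31.64 Y44.32 F1302
G1 X25.58 Y39.91 F1302
G1 X23.26 Y32.78 F1302
G1 X25.58 Y25.65 F1302
G1 X31.64 Y21.24 F1302
G1 X39.14 Y21.24 F1302
G1 X45.20 Y25.65 F1302
G1 X47.52 Y32.78 F1302
M5
G00 X73.23 Y53.12
M4 S918
G1 X72.07 Y57.80 F1302
G1 X65.28 Y53.64 F1302
G1 X55.01 Y44.49 F1302
G1 X43.42 Y34.20 F1302
G1 X32.67 Y26.63 F1302
M5
G00 X0.00 Y0.00

viewBox `0 0 88.71 160.62` with mm width/height → 1 unit = 1 mm. Flip: y_m = 160.62 − y_svg.

**Shape 1** — `<path>` regular polygon, stroke `#000000` → score (S453, F2277). Machine vertices: (22.26,58.96) → (39.18,55.56) → (35.78,38.64) → (18.86,42.04) → (22.26,58.96). Closed: final G1 returns to the first vertex.

**Shape 2** — `<path>` cubic bezier, stroke `#ff00ff` → engrave (S215, F3038). Control points (SVG): P0=(36.07,131.10), P1=(61.82,119.98), P2=(27.58,121.75), P3=(36.51,120.35); sampled at t=k/5. Machine vertices: (36.07,29.52) → (45.15,34.77) → (44.78,37.70) → (39.91,39.08) → (35.51,39.68) → (36.51,40.27). Open path.

**Shape 3** — `<path>` regular polygon, stroke `#000000` → score (S453, F2277). Machine vertices: (44.80,22.64) → (39.20,21.27) → (35.22,25.43) → (36.82,30.96) → (42.42,32.33) → (46.40,28.17) → (44.80,22.64). Closed: final G1 returns to the first vertex.

**Shape 4** — `<polygon>` rectangle, stroke `#000000` → score (S453, F2277). Machine vertices: (36.58,155.23) → (46.17,155.23) → (46.17,106.35) → (36.58,106.35) → (36.58,155.23). Closed: final G1 returns to the first vertex.

**Shape 5** — `<circle>` circle, stroke `#008000` → cut (S918, F1302). Machine vertices: (47.52,32.78) → (45.20,39.91) → (39.14,44.32) → (31.64,44.32) → (25.58,39.91) → (23.26,32.78) → (25.58,25.65) → (31.64,21.24) → (39.14,21.24) → (45.20,25.65) → (47.52,32.78). Closed: final G1 returns to the first vertex.

**Shape 6** — `<path>` cubic bezier, stroke `#008000` → cut (S918, F1302). Control points (SVG): P0=(73.23,107.50), P1=(77.20,90.18), P2=(48.68,125.79), P3=(32.67,133.99); sampled at t=k/5. Machine vertices: (73.23,53.12) → (72.07,57.80) → (65.28,53.64) → (55.01,44.49) → (43.42,34.20) → (32.67,26.63). Open path.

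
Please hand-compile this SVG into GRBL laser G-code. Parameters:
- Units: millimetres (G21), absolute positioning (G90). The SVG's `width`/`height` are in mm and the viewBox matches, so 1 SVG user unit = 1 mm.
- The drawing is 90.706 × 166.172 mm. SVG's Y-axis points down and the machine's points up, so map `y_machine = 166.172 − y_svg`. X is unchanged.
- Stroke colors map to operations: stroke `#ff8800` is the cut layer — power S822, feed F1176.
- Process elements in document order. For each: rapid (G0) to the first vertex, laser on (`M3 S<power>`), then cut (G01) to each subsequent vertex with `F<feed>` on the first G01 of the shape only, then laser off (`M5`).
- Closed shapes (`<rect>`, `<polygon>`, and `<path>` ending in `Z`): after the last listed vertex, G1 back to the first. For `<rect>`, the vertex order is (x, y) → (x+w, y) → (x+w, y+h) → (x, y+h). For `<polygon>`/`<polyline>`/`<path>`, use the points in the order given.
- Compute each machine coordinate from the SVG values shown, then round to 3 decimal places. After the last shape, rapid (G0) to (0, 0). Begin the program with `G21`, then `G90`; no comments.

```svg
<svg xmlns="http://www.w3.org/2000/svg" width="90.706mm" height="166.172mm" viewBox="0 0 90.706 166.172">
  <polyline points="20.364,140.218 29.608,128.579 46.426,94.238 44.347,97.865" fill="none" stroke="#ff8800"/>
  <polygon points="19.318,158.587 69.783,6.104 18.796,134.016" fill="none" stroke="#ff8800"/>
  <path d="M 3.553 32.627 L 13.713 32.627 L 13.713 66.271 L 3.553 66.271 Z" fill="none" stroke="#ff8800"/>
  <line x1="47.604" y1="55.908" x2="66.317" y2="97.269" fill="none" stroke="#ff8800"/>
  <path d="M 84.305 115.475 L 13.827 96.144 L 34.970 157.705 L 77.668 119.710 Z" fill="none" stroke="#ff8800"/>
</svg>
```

G21
G90
G0 X20.364 Y25.954
M3 S822
G01 X29.608 Y37.593 F1176
G01 X46.426 Y71.934
G01 X44.347 Y68.307
M5
G0 X19.318 Y7.585
M3 S822
G01 X69.783 Y160.068 F1176
G01 X18.796 Y32.156
G01 X19.318 Y7.585
M5
G0 X3.553 Y133.545
M3 S822
G01 X13.713 Y133.545 F1176
G01 X13.713 Y99.901
G01 X3.553 Y99.901
G01 X3.553 Y133.545
M5
G0 X47.604 Y110.264
M3 S822
G01 X66.317 Y68.903 F1176
M5
G0 X84.305 Y50.697
M3 S822
G01 X13.827 Y70.028 F1176
G01 X34.970 Y8.467
G01 X77.668 Y46.462
G01 X84.305 Y50.697
M5
G0 X0.000 Y0.000

viewBox `0 0 90.706 166.172` with mm width/height → 1 unit = 1 mm. Flip: y_m = 166.172 − y_svg.

**Shape 1** — `<polyline>` open polyline, stroke `#ff8800` → cut (S822, F1176). Machine vertices: (20.364,25.954) → (29.608,37.593) → (46.426,71.934) → (44.347,68.307). Open path.

**Shape 2** — `<polygon>` closed polygon, stroke `#ff8800` → cut (S822, F1176). Machine vertices: (19.318,7.585) → (69.783,160.068) → (18.796,32.156) → (19.318,7.585). Closed: final G1 returns to the first vertex.

**Shape 3** — `<path>` rectangle, stroke `#ff8800` → cut (S822, F1176). Machine vertices: (3.553,133.545) → (13.713,133.545) → (13.713,99.901) → (3.553,99.901) → (3.553,133.545). Closed: final G1 returns to the first vertex.

**Shape 4** — `<line>` line segment, stroke `#ff8800` → cut (S822, F1176). Machine vertices: (47.604,110.264) → (66.317,68.903). Open path.

**Shape 5** — `<path>` closed polygon, stroke `#ff8800` → cut (S822, F1176). Machine vertices: (84.305,50.697) → (13.827,70.028) → (34.970,8.467) → (77.668,46.462) → (84.305,50.697). Closed: final G1 returns to the first vertex.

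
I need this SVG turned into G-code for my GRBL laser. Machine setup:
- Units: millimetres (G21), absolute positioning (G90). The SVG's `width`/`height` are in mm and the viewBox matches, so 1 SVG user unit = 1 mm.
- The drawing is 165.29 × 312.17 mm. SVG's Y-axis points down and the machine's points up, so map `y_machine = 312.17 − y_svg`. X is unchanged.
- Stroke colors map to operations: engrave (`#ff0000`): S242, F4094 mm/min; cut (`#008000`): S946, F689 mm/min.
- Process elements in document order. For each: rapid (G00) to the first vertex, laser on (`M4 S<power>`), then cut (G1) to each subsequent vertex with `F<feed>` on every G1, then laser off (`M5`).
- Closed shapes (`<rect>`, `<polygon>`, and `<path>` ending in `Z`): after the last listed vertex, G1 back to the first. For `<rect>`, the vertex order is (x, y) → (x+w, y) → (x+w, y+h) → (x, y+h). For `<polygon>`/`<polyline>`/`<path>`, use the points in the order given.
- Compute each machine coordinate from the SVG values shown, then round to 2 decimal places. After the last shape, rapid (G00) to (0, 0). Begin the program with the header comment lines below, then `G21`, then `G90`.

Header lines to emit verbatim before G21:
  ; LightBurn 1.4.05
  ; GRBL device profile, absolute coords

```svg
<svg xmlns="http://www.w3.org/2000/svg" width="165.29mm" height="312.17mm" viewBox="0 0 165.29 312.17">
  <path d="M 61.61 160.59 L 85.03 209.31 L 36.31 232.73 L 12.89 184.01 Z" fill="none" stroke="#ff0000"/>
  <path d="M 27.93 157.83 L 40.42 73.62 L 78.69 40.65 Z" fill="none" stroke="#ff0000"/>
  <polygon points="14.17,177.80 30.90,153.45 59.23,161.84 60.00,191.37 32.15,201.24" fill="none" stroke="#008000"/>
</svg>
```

viewBox `0 0 165.29 312.17` with mm width/height → 1 unit = 1 mm. Flip: y_m = 312.17 − y_svg.

**Shape 1** — `<path>` regular polygon, stroke `#ff0000` → engrave (S242, F4094). Machine vertices: (61.61,151.58) → (85.03,102.86) → (36.31,79.44) → (12.89,128.16) → (61.61,151.58). Closed: final G1 returns to the first vertex.

**Shape 2** — `<path>` closed polygon, stroke `#ff0000` → engrave (S242, F4094). Machine vertices: (27.93,154.34) → (40.42,238.55) → (78.69,271.52) → (27.93,154.34). Closed: final G1 returns to the first vertex.

**Shape 3** — `<polygon>` regular polygon, stroke `#008000` → cut (S946, F689). Machine vertices: (14.17,134.37) → (30.90,158.72) → (59.23,150.33) → (60.00,120.80) → (32.15,110.93) → (14.17,134.37). Closed: final G1 returns to the first vertex.

; LightBurn 1.4.05
; GRBL device profile, absolute coords
G21
G90
G00 X61.61 Y151.58
M4 S242
G1 X85.03 Y102.86 F4094
G1 X36.31 Y79.44 F4094
G1 X12.89 Y128.16 F4094
G1 X61.61 Y151.58 F4094
M5
G00 X27.93 Y154.34
M4 S242
G1 X40.42 Y238.55 F4094
G1 X78.69 Y271.52 F4094
G1 X27.93 Y154.34 F4094
M5
G00 X14.17 Y134.37
M4 S946
G1 X30.90 Y158.72 F689
G1 X59.23 Y150.33 F689
G1 X60.00 Y120.80 F689
G1 X32.15 Y110.93 F689
G1 X14.17 Y134.37 F689
M5
G00 X0.00 Y0.00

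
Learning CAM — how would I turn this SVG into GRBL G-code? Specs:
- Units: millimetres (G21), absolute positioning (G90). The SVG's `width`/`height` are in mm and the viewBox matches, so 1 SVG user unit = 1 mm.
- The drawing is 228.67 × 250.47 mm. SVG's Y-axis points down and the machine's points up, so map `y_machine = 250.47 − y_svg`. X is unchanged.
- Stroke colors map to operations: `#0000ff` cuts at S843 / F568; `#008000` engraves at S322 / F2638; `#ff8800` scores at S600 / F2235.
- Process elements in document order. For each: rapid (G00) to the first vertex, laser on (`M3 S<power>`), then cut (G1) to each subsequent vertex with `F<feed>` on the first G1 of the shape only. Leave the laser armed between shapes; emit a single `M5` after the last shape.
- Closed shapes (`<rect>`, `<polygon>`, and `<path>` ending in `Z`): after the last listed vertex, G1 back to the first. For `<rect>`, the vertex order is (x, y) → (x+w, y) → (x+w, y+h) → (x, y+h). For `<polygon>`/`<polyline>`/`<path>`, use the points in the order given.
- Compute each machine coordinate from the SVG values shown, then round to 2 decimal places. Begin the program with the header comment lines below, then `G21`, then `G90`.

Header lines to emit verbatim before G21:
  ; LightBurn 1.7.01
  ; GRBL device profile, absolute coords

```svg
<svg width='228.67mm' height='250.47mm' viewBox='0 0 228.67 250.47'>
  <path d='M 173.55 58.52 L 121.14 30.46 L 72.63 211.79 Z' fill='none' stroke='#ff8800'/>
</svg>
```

viewBox `0 0 228.67 250.47` with mm width/height → 1 unit = 1 mm. Flip: y_m = 250.47 − y_svg.

**Shape 1** — `<path>` closed polygon, stroke `#ff8800` → score (S600, F2235). Machine vertices: (173.55,191.95) → (121.14,220.01) → (72.63,38.68) → (173.55,191.95). Closed: final G1 returns to the first vertex.

; LightBurn 1.7.01
; GRBL device profile, absolute coords
G21
G90
G00 X173.55 Y191.95
M3 S600
G1 X121.14 Y220.01 F2235
G1 X72.63 Y38.68
G1 X173.55 Y191.95
M5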